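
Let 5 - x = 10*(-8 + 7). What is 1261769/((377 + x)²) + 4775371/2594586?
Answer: 2003785395989/199347231552 ≈ 10.052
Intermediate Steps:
x = 15 (x = 5 - 10*(-8 + 7) = 5 - 10*(-1) = 5 - 1*(-10) = 5 + 10 = 15)
1261769/((377 + x)²) + 4775371/2594586 = 1261769/((377 + 15)²) + 4775371/2594586 = 1261769/(392²) + 4775371*(1/2594586) = 1261769/153664 + 4775371/2594586 = 2003785395989/199347231552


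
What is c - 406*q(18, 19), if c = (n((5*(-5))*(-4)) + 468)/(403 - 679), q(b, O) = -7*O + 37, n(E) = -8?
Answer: 116923/3 ≈ 38974.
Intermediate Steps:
q(b, O) = 37 - 7*O
c = -5/3 (c = (-8 + 468)/(403 - 679) = 460/(-276) = 460*(-1/276) = -5/3 ≈ -1.6667)
c - 406*q(18, 19) = -5/3 - 406*(37 - 7*19) = -5/3 - 406*(37 - 133) = -5/3 - 406*(-96) = -5/3 + 38976 = 116923/3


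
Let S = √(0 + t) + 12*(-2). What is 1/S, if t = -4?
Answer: -6/145 - I/290 ≈ -0.041379 - 0.0034483*I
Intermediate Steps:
S = -24 + 2*I (S = √(0 - 4) + 12*(-2) = √(-4) - 24 = 2*I - 24 = -24 + 2*I ≈ -24.0 + 2.0*I)
1/S = 1/(-24 + 2*I) = (-24 - 2*I)/580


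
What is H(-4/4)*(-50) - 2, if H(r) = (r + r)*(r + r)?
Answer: -202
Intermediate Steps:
H(r) = 4*r² (H(r) = (2*r)*(2*r) = 4*r²)
H(-4/4)*(-50) - 2 = (4*(-4/4)²)*(-50) - 2 = (4*(-4*¼)²)*(-50) - 2 = (4*(-1)²)*(-50) - 2 = (4*1)*(-50) - 2 = 4*(-50) - 2 = -200 - 2 = -202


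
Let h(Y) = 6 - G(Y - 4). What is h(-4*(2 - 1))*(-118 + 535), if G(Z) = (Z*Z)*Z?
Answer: 216006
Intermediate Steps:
G(Z) = Z**3 (G(Z) = Z**2*Z = Z**3)
h(Y) = 6 - (-4 + Y)**3 (h(Y) = 6 - (Y - 4)**3 = 6 - (-4 + Y)**3)
h(-4*(2 - 1))*(-118 + 535) = (6 - (-4 - 4*(2 - 1))**3)*(-118 + 535) = (6 - (-4 - 4*1)**3)*417 = (6 - (-4 - 4)**3)*417 = (6 - 1*(-8)**3)*417 = (6 - 1*(-512))*417 = (6 + 512)*417 = 518*417 = 216006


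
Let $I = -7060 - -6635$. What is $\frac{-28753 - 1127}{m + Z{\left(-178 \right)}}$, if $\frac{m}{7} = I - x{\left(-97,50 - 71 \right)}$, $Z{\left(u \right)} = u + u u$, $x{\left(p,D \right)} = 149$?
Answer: $- \frac{3735}{3436} \approx -1.087$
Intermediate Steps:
$I = -425$ ($I = -7060 + 6635 = -425$)
$Z{\left(u \right)} = u + u^{2}$
$m = -4018$ ($m = 7 \left(-425 - 149\right) = 7 \left(-574\right) = -4018$)
$\frac{-28753 - 1127}{m + Z{\left(-178 \right)}} = \frac{-28753 - 1127}{-4018 - 178 \left(1 - 178\right)} = - \frac{29880}{-4018 - -31506} = - \frac{29880}{-4018 + 31506} = - \frac{29880}{27488} = \left(-29880\right) \frac{1}{27488} = - \frac{3735}{3436}$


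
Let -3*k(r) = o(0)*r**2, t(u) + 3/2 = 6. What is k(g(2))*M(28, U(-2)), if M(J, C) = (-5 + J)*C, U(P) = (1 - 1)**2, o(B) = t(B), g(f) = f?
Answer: 0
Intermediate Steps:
t(u) = 9/2 (t(u) = -3/2 + 6 = 9/2)
o(B) = 9/2
U(P) = 0 (U(P) = 0**2 = 0)
M(J, C) = C*(-5 + J)
k(r) = -3*r**2/2
k(g(2))*M(28, U(-2)) = (-3/2*2**2)*(0*(-5 + 28)) = (-3/2*4)*(0*23) = -6*0 = 0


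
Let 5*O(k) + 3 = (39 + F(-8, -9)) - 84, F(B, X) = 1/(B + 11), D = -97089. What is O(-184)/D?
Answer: 143/1456335 ≈ 9.8192e-5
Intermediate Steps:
F(B, X) = 1/(11 + B)
O(k) = -143/15 (O(k) = -⅗ + ((39 + 1/(11 - 8)) - 84)/5 = -⅗ + ((39 + 1/3) - 84)/5 = -⅗ + ((39 + ⅓) - 84)/5 = -⅗ + (118/3 - 84)/5 = -⅗ + (⅕)*(-134/3) = -⅗ - 134/15 = -143/15)
O(-184)/D = -143/15/(-97089) = -143/15*(-1/97089) = 143/1456335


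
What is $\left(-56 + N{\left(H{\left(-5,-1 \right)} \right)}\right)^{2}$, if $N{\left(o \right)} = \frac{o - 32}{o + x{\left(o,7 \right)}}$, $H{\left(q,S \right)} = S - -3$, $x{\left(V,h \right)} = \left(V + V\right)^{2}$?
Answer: $\frac{29929}{9} \approx 3325.4$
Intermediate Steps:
$x{\left(V,h \right)} = 4 V^{2}$ ($x{\left(V,h \right)} = \left(2 V\right)^{2} = 4 V^{2}$)
$H{\left(q,S \right)} = 3 + S$ ($H{\left(q,S \right)} = S + 3 = 3 + S$)
$N{\left(o \right)} = \frac{-32 + o}{o + 4 o^{2}}$ ($N{\left(o \right)} = \frac{o - 32}{o + 4 o^{2}} = \frac{-32 + o}{o + 4 o^{2}}$)
$\left(-56 + N{\left(H{\left(-5,-1 \right)} \right)}\right)^{2} = \left(-56 + \frac{-32 + \left(3 - 1\right)}{\left(3 - 1\right) \left(1 + 4 \left(3 - 1\right)\right)}\right)^{2} = \left(-56 + \frac{-32 + 2}{2 \left(1 + 4 \cdot 2\right)}\right)^{2} = \left(-56 + \frac{1}{2} \frac{1}{1 + 8} \left(-30\right)\right)^{2} = \left(-56 + \frac{1}{2} \cdot \frac{1}{9} \left(-30\right)\right)^{2} = \left(-56 - \frac{5}{3}\right)^{2} = \left(- \frac{173}{3}\right)^{2} = \frac{29929}{9}$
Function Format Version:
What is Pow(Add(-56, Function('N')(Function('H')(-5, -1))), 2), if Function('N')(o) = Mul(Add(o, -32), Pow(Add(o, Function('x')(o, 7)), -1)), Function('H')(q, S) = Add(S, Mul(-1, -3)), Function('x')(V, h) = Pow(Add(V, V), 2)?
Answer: Rational(29929, 9) ≈ 3325.4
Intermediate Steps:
Function('x')(V, h) = Mul(4, Pow(V, 2)) (Function('x')(V, h) = Pow(Mul(2, V), 2) = Mul(4, Pow(V, 2)))
Function('H')(q, S) = Add(3, S) (Function('H')(q, S) = Add(S, 3) = Add(3, S))
Function('N')(o) = Mul(Pow(Add(o, Mul(4, Pow(o, 2))), -1), Add(-32, o)) (Function('N')(o) = Mul(Add(o, -32), Pow(Add(o, Mul(4, Pow(o, 2))), -1)) = Mul(Add(-32, o), Pow(Add(o, Mul(4, Pow(o, 2))), -1)) = Mul(Pow(Add(o, Mul(4, Pow(o, 2))), -1), Add(-32, o)))
Pow(Add(-56, Function('N')(Function('H')(-5, -1))), 2) = Pow(Add(-56, Mul(Pow(Add(3, -1), -1), Pow(Add(1, Mul(4, Add(3, -1))), -1), Add(-32, Add(3, -1)))), 2) = Pow(Add(-56, Mul(Pow(2, -1), Pow(Add(1, Mul(4, 2)), -1), Add(-32, 2))), 2) = Pow(Add(-56, Mul(Rational(1, 2), Pow(Add(1, 8), -1), -30)), 2) = Pow(Add(-56, Mul(Rational(1, 2), Pow(9, -1), -30)), 2) = Pow(Add(-56, Mul(Rational(1, 2), Rational(1, 9), -30)), 2) = Pow(Add(-56, Rational(-5, 3)), 2) = Pow(Rational(-173, 3), 2) = Rational(29929, 9)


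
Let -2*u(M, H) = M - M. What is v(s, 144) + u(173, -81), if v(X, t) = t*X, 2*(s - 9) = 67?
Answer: 6120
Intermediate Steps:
s = 85/2 (s = 9 + (½)*67 = 9 + 67/2 = 85/2 ≈ 42.500)
v(X, t) = X*t
u(M, H) = 0 (u(M, H) = -(M - M)/2 = -½*0 = 0)
v(s, 144) + u(173, -81) = (85/2)*144 + 0 = 6120 + 0 = 6120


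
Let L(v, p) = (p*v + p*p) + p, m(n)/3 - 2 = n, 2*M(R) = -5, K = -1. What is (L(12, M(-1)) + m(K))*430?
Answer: -19995/2 ≈ -9997.5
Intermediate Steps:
M(R) = -5/2 (M(R) = (1/2)*(-5) = -5/2)
m(n) = 6 + 3*n
L(v, p) = p + p**2 + p*v (L(v, p) = (p*v + p**2) + p = (p**2 + p*v) + p = p + p**2 + p*v)
(L(12, M(-1)) + m(K))*430 = (-5*(1 - 5/2 + 12)/2 + (6 + 3*(-1)))*430 = (-5/2*21/2 + (6 - 3))*430 = (-105/4 + 3)*430 = -93/4*430 = -19995/2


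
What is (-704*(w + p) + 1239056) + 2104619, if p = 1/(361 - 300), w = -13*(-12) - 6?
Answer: 197521871/61 ≈ 3.2381e+6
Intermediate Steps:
w = 150 (w = 156 - 6 = 150)
p = 1/61 ≈ 0.016393
(-704*(w + p) + 1239056) + 2104619 = (-704*(150 + 1/61) + 1239056) + 2104619 = (-704*9151/61 + 1239056) + 2104619 = (-6442304/61 + 1239056) + 2104619 = 69140112/61 + 2104619 = 197521871/61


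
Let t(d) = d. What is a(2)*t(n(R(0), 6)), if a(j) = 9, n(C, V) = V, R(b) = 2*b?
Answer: 54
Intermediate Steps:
a(2)*t(n(R(0), 6)) = 9*6 = 54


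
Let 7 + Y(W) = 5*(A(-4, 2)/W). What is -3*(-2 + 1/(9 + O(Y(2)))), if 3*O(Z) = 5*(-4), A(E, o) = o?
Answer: 33/7 ≈ 4.7143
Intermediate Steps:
Y(W) = -7 + 10/W (Y(W) = -7 + 5*(2/W) = -7 + 10/W)
O(Z) = -20/3 (O(Z) = (5*(-4))/3 = (1/3)*(-20) = -20/3)
-3*(-2 + 1/(9 + O(Y(2)))) = -3*(-2 + 1/(9 - 20/3)) = -3*(-2 + 1/(7/3)) = -3*(-2 + 3/7) = -3*(-11/7) = 33/7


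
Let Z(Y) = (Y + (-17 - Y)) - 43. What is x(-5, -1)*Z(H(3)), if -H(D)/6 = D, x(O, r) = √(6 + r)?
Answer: -60*√5 ≈ -134.16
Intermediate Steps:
H(D) = -6*D
Z(Y) = -60 (Z(Y) = -17 - 43 = -60)
x(-5, -1)*Z(H(3)) = √(6 - 1)*(-60) = √5*(-60) = -60*√5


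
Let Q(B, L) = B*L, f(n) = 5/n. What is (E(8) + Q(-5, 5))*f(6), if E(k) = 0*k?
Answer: -125/6 ≈ -20.833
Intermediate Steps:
E(k) = 0
(E(8) + Q(-5, 5))*f(6) = (0 - 5*5)*(5/6) = (0 - 25)*(5*(⅙)) = -25*⅚ = -125/6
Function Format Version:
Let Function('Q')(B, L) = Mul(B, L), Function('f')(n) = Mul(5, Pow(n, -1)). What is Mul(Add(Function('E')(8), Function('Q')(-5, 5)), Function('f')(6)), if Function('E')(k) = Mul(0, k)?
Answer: Rational(-125, 6) ≈ -20.833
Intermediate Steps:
Function('E')(k) = 0
Mul(Add(Function('E')(8), Function('Q')(-5, 5)), Function('f')(6)) = Mul(Add(0, Mul(-5, 5)), Mul(5, Pow(6, -1))) = Mul(Add(0, -25), Mul(5, Rational(1, 6))) = Mul(-25, Rational(5, 6)) = Rational(-125, 6)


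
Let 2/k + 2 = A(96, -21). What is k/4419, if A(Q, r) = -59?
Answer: -2/269559 ≈ -7.4195e-6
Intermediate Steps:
k = -2/61 (k = 2/(-2 - 59) = 2/(-61) = 2*(-1/61) = -2/61 ≈ -0.032787)
k/4419 = -2/61/4419 = -2/61*1/4419 = -2/269559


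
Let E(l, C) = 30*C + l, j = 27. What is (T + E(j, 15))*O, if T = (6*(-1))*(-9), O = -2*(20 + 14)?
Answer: -36108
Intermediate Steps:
E(l, C) = l + 30*C
O = -68 (O = -2*34 = -68)
T = 54 (T = -6*(-9) = 54)
(T + E(j, 15))*O = (54 + (27 + 30*15))*(-68) = (54 + (27 + 450))*(-68) = (54 + 477)*(-68) = 531*(-68) = -36108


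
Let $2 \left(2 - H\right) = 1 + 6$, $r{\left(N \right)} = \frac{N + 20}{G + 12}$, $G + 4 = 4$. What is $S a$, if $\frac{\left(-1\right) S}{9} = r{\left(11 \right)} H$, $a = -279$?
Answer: $- \frac{77841}{8} \approx -9730.1$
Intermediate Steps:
$G = 0$ ($G = -4 + 4 = 0$)
$r{\left(N \right)} = \frac{5}{3} + \frac{N}{12}$ ($r{\left(N \right)} = \frac{N + 20}{0 + 12} = \frac{20 + N}{12} = \left(20 + N\right) \frac{1}{12} = \frac{5}{3} + \frac{N}{12}$)
$H = - \frac{3}{2}$ ($H = 2 - \frac{1 + 6}{2} = 2 - \frac{7}{2} = - \frac{3}{2} \approx -1.5$)
$S = \frac{279}{8}$ ($S = - 9 \left(\frac{5}{3} + \frac{1}{12} \cdot 11\right) \left(- \frac{3}{2}\right) = - 9 \left(\frac{5}{3} + \frac{11}{12}\right) \left(- \frac{3}{2}\right) = - 9 \cdot \frac{31}{12} \left(- \frac{3}{2}\right) = \left(-9\right) \left(- \frac{31}{8}\right) = \frac{279}{8} \approx 34.875$)
$S a = \frac{279}{8} \left(-279\right) = - \frac{77841}{8}$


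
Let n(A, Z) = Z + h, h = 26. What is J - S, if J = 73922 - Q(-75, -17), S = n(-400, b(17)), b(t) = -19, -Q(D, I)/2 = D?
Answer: 73765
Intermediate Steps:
Q(D, I) = -2*D
n(A, Z) = 26 + Z (n(A, Z) = Z + 26 = 26 + Z)
S = 7 (S = 26 - 19 = 7)
J = 73772 (J = 73922 - (-2)*(-75) = 73922 - 1*150 = 73922 - 150 = 73772)
J - S = 73772 - 1*7 = 73772 - 7 = 73765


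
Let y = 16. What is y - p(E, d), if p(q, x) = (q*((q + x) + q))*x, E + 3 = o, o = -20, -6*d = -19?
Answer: -111733/36 ≈ -3103.7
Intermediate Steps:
d = 19/6 (d = -⅙*(-19) = 19/6 ≈ 3.1667)
E = -23 (E = -3 - 20 = -23)
p(q, x) = q*x*(x + 2*q) (p(q, x) = (q*(x + 2*q))*x = q*x*(x + 2*q))
y - p(E, d) = 16 - (-23)*19*(19/6 + 2*(-23))/6 = 16 - (-23)*19*(19/6 - 46)/6 = 16 - (-23)*19*(-257)/(6*6) = 16 - 1*112309/36 = 16 - 112309/36 = -111733/36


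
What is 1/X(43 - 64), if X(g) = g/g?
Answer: 1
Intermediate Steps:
X(g) = 1
1/X(43 - 64) = 1/1 = 1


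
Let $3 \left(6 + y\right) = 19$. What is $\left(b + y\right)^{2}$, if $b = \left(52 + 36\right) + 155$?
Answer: $\frac{532900}{9} \approx 59211.0$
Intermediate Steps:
$y = \frac{1}{3}$ ($y = -6 + \frac{1}{3} \cdot 19 = -6 + \frac{19}{3} = \frac{1}{3} \approx 0.33333$)
$b = 243$ ($b = 88 + 155 = 243$)
$\left(b + y\right)^{2} = \left(243 + \frac{1}{3}\right)^{2} = \left(\frac{730}{3}\right)^{2} = \frac{532900}{9}$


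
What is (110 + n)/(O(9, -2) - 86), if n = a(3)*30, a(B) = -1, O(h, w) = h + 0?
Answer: -80/77 ≈ -1.0390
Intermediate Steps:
O(h, w) = h
n = -30 (n = -1*30 = -30)
(110 + n)/(O(9, -2) - 86) = (110 - 30)/(9 - 86) = 80/(-77) = -1/77*80 = -80/77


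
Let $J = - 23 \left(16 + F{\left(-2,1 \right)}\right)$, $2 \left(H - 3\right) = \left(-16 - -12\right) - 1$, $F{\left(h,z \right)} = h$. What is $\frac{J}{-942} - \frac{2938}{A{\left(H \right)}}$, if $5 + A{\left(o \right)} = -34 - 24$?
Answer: $\frac{464647}{9891} \approx 46.977$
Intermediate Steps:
$H = \frac{1}{2}$ ($H = 3 + \frac{\left(-16 - -12\right) - 1}{2} = 3 + \frac{\left(-16 + 12\right) - 1}{2} = 3 + \frac{-4 - 1}{2} = 3 + \frac{1}{2} \left(-5\right) = 3 - \frac{5}{2} = \frac{1}{2} \approx 0.5$)
$A{\left(o \right)} = -63$ ($A{\left(o \right)} = -5 - 58 = -63$)
$J = -322$ ($J = - 23 \left(16 - 2\right) = \left(-23\right) 14 = -322$)
$\frac{J}{-942} - \frac{2938}{A{\left(H \right)}} = - \frac{322}{-942} - \frac{2938}{-63} = \left(-322\right) \left(- \frac{1}{942}\right) - - \frac{2938}{63} = \frac{161}{471} + \frac{2938}{63} = \frac{464647}{9891}$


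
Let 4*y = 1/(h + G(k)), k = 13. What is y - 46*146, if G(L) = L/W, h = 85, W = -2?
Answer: -2108823/314 ≈ -6716.0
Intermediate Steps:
G(L) = -L/2 (G(L) = L/(-2) = L*(-½) = -L/2)
y = 1/314 (y = 1/(4*(85 - ½*13)) = 1/(4*(85 - 13/2)) = 1/(4*(157/2)) = (¼)*(2/157) = 1/314 ≈ 0.0031847)
y - 46*146 = 1/314 - 46*146 = 1/314 - 6716 = -2108823/314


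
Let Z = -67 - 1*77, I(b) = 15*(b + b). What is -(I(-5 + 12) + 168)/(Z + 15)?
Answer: 126/43 ≈ 2.9302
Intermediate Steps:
I(b) = 30*b (I(b) = 15*(2*b) = 30*b)
Z = -144 (Z = -67 - 77 = -144)
-(I(-5 + 12) + 168)/(Z + 15) = -(30*(-5 + 12) + 168)/(-144 + 15) = -(30*7 + 168)/(-129) = -(210 + 168)*(-1)/129 = -378*(-1)/129 = -1*(-126/43) = 126/43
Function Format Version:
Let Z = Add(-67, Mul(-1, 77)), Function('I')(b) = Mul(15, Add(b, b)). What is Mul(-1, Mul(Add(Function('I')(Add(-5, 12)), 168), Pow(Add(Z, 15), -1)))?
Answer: Rational(126, 43) ≈ 2.9302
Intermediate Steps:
Function('I')(b) = Mul(30, b) (Function('I')(b) = Mul(15, Mul(2, b)) = Mul(30, b))
Z = -144 (Z = Add(-67, -77) = -144)
Mul(-1, Mul(Add(Function('I')(Add(-5, 12)), 168), Pow(Add(Z, 15), -1))) = Mul(-1, Mul(Add(Mul(30, Add(-5, 12)), 168), Pow(Add(-144, 15), -1))) = Mul(-1, Mul(Add(Mul(30, 7), 168), Pow(-129, -1))) = Mul(-1, Mul(Add(210, 168), Rational(-1, 129))) = Mul(-1, Mul(378, Rational(-1, 129))) = Mul(-1, Rational(-126, 43)) = Rational(126, 43)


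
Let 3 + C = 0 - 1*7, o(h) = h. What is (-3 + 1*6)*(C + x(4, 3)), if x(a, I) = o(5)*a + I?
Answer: 39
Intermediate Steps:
x(a, I) = I + 5*a (x(a, I) = 5*a + I = I + 5*a)
C = -10 (C = -3 + (0 - 1*7) = -3 + (0 - 7) = -3 - 7 = -10)
(-3 + 1*6)*(C + x(4, 3)) = (-3 + 1*6)*(-10 + (3 + 5*4)) = (-3 + 6)*(-10 + (3 + 20)) = 3*(-10 + 23) = 3*13 = 39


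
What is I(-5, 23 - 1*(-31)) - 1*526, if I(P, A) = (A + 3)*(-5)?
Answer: -811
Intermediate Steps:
I(P, A) = -15 - 5*A (I(P, A) = (3 + A)*(-5) = -15 - 5*A)
I(-5, 23 - 1*(-31)) - 1*526 = (-15 - 5*(23 - 1*(-31))) - 1*526 = (-15 - 5*(23 + 31)) - 526 = (-15 - 5*54) - 526 = (-15 - 270) - 526 = -285 - 526 = -811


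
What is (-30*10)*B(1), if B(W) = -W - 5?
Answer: 1800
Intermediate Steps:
B(W) = -5 - W
(-30*10)*B(1) = (-30*10)*(-5 - 1*1) = -300*(-5 - 1) = -300*(-6) = 1800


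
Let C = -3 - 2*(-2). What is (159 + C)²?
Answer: 25600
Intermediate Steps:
C = 1 (C = -3 + 4 = 1)
(159 + C)² = (159 + 1)² = 160² = 25600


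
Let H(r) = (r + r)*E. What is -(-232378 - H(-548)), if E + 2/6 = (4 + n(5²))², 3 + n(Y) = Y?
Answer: -1524458/3 ≈ -5.0815e+5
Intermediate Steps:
n(Y) = -3 + Y
E = 2027/3 (E = -⅓ + (4 + (-3 + 5²))² = -⅓ + (4 + (-3 + 25))² = -⅓ + (4 + 22)² = -⅓ + 26² = -⅓ + 676 = 2027/3 ≈ 675.67)
H(r) = 4054*r/3 (H(r) = (r + r)*(2027/3) = (2*r)*(2027/3) = 4054*r/3)
-(-232378 - H(-548)) = -(-232378 - 4054*(-548)/3) = -(-232378 - 1*(-2221592/3)) = -(-232378 + 2221592/3) = -1*1524458/3 = -1524458/3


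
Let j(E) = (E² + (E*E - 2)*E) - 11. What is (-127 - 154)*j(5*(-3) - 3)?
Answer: 1540723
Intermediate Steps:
j(E) = -11 + E² + E*(-2 + E²) (j(E) = (E² + (E² - 2)*E) - 11 = (E² + (-2 + E²)*E) - 11 = (E² + E*(-2 + E²)) - 11 = -11 + E² + E*(-2 + E²))
(-127 - 154)*j(5*(-3) - 3) = (-127 - 154)*(-11 + (5*(-3) - 3)² + (5*(-3) - 3)³ - 2*(5*(-3) - 3)) = -281*(-11 + (-15 - 3)² + (-15 - 3)³ - 2*(-15 - 3)) = -281*(-11 + (-18)² + (-18)³ - 2*(-18)) = -281*(-11 + 324 - 5832 + 36) = -281*(-5483) = 1540723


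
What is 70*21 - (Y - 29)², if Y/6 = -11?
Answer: -7555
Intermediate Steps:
Y = -66 (Y = 6*(-11) = -66)
70*21 - (Y - 29)² = 70*21 - (-66 - 29)² = 1470 - 1*(-95)² = 1470 - 1*9025 = 1470 - 9025 = -7555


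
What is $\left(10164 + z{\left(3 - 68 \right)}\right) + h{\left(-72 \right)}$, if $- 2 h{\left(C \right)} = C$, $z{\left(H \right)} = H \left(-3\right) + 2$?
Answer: $10397$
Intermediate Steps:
$z{\left(H \right)} = 2 - 3 H$ ($z{\left(H \right)} = - 3 H + 2 = 2 - 3 H$)
$h{\left(C \right)} = - \frac{C}{2}$
$\left(10164 + z{\left(3 - 68 \right)}\right) + h{\left(-72 \right)} = \left(10164 - \left(-2 + 3 \left(3 - 68\right)\right)\right) - -36 = \left(10164 - \left(-2 + 3 \left(3 - 68\right)\right)\right) + 36 = \left(10164 + \left(2 - -195\right)\right) + 36 = \left(10164 + \left(2 + 195\right)\right) + 36 = \left(10164 + 197\right) + 36 = 10361 + 36 = 10397$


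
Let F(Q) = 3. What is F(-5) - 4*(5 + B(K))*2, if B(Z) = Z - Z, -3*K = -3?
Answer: -37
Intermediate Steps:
K = 1 (K = -1/3*(-3) = 1)
B(Z) = 0
F(-5) - 4*(5 + B(K))*2 = 3 - 4*(5 + 0)*2 = 3 - 4*5*2 = 3 - 20*2 = 3 - 40 = -37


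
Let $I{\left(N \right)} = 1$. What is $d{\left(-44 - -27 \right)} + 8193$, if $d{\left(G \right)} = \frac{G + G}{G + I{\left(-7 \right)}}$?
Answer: $\frac{65561}{8} \approx 8195.1$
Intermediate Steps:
$d{\left(G \right)} = \frac{2 G}{1 + G}$ ($d{\left(G \right)} = \frac{G + G}{G + 1} = \frac{2 G}{1 + G}$)
$d{\left(-44 - -27 \right)} + 8193 = \frac{2 \left(-44 - -27\right)}{1 - 17} + 8193 = \frac{2 \left(-44 + 27\right)}{1 + \left(-44 + 27\right)} + 8193 = 2 \left(-17\right) \frac{1}{1 - 17} + 8193 = 2 \left(-17\right) \frac{1}{-16} + 8193 = 2 \left(-17\right) \left(- \frac{1}{16}\right) + 8193 = \frac{17}{8} + 8193 = \frac{65561}{8}$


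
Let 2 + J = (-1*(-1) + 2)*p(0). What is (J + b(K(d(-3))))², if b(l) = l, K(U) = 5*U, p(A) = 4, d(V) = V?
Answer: 25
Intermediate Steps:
J = 10 (J = -2 + (-1*(-1) + 2)*4 = -2 + (1 + 2)*4 = -2 + 3*4 = -2 + 12 = 10)
(J + b(K(d(-3))))² = (10 + 5*(-3))² = (10 - 15)² = (-5)² = 25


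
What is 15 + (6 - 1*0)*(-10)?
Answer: -45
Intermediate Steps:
15 + (6 - 1*0)*(-10) = 15 + (6 + 0)*(-10) = 15 + 6*(-10) = 15 - 60 = -45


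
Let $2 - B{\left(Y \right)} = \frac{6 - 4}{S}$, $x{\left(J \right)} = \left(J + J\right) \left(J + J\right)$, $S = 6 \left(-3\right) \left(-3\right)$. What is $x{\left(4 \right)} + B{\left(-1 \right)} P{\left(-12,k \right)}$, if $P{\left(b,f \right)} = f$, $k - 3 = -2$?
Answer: $\frac{1781}{27} \approx 65.963$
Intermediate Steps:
$k = 1$ ($k = 3 - 2 = 1$)
$S = 54$ ($S = \left(-18\right) \left(-3\right) = 54$)
$x{\left(J \right)} = 4 J^{2}$ ($x{\left(J \right)} = 2 J 2 J = 4 J^{2}$)
$B{\left(Y \right)} = \frac{53}{27}$ ($B{\left(Y \right)} = 2 - \frac{6 - 4}{54} = 2 - \left(6 - 4\right) \frac{1}{54} = 2 - 2 \cdot \frac{1}{54} = 2 - \frac{1}{27} = \frac{53}{27}$)
$x{\left(4 \right)} + B{\left(-1 \right)} P{\left(-12,k \right)} = 4 \cdot 4^{2} + \frac{53}{27} \cdot 1 = 4 \cdot 16 + \frac{53}{27} = 64 + \frac{53}{27} = \frac{1781}{27}$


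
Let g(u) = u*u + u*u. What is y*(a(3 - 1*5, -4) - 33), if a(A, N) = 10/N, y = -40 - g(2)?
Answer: 1704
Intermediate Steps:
g(u) = 2*u**2 (g(u) = u**2 + u**2 = 2*u**2)
y = -48 (y = -40 - 2*2**2 = -40 - 2*4 = -40 - 1*8 = -40 - 8 = -48)
y*(a(3 - 1*5, -4) - 33) = -48*(10/(-4) - 33) = -48*(10*(-1/4) - 33) = -48*(-5/2 - 33) = -48*(-71/2) = 1704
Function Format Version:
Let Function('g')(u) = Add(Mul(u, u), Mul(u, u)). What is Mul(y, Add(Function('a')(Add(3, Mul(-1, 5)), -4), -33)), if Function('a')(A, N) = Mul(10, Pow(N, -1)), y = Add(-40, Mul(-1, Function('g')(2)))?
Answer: 1704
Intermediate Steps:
Function('g')(u) = Mul(2, Pow(u, 2)) (Function('g')(u) = Add(Pow(u, 2), Pow(u, 2)) = Mul(2, Pow(u, 2)))
y = -48 (y = Add(-40, Mul(-1, Mul(2, Pow(2, 2)))) = Add(-40, Mul(-1, Mul(2, 4))) = Add(-40, Mul(-1, 8)) = Add(-40, -8) = -48)
Mul(y, Add(Function('a')(Add(3, Mul(-1, 5)), -4), -33)) = Mul(-48, Add(Mul(10, Pow(-4, -1)), -33)) = Mul(-48, Add(Mul(10, Rational(-1, 4)), -33)) = Mul(-48, Add(Rational(-5, 2), -33)) = Mul(-48, Rational(-71, 2)) = 1704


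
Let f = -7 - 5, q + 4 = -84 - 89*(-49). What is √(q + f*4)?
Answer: 65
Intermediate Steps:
q = 4273 (q = -4 + (-84 - 89*(-49)) = -4 + (-84 + 4361) = -4 + 4277 = 4273)
f = -12
√(q + f*4) = √(4273 - 12*4) = √(4273 - 48) = √4225 = 65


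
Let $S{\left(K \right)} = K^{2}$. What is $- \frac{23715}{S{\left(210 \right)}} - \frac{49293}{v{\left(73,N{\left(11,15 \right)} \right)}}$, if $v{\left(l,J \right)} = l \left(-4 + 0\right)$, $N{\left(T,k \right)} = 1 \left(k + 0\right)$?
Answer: $\frac{6019157}{35770} \approx 168.27$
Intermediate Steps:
$N{\left(T,k \right)} = k$ ($N{\left(T,k \right)} = 1 k = k$)
$v{\left(l,J \right)} = - 4 l$ ($v{\left(l,J \right)} = l \left(-4\right) = - 4 l$)
$- \frac{23715}{S{\left(210 \right)}} - \frac{49293}{v{\left(73,N{\left(11,15 \right)} \right)}} = - \frac{23715}{210^{2}} - \frac{49293}{\left(-4\right) 73} = - \frac{23715}{44100} - \frac{49293}{-292} = \left(-23715\right) \frac{1}{44100} - - \frac{49293}{292} = - \frac{527}{980} + \frac{49293}{292} = \frac{6019157}{35770}$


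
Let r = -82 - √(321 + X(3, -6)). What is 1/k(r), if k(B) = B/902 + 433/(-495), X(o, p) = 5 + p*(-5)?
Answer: -397741410/383901379 + 913275*√89/383901379 ≈ -1.0136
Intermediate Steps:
X(o, p) = 5 - 5*p
r = -82 - 2*√89 (r = -82 - √(321 + (5 - 5*(-6))) = -82 - √(321 + (5 + 30)) = -82 - √(321 + 35) = -82 - √356 = -82 - 2*√89 ≈ -100.87)
k(B) = -433/495 + B/902 (k(B) = B*(1/902) + 433*(-1/495) = B/902 - 433/495 = -433/495 + B/902)
1/k(r) = 1/(-433/495 + (-82 - 2*√89)/902) = 1/(-433/495 + (-1/11 - √89/451)) = 1/(-478/495 - √89/451)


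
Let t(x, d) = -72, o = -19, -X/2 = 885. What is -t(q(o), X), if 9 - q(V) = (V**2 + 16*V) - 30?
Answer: 72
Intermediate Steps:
X = -1770 (X = -2*885 = -1770)
q(V) = 39 - V**2 - 16*V (q(V) = 9 - ((V**2 + 16*V) - 30) = 9 - (-30 + V**2 + 16*V) = 9 + (30 - V**2 - 16*V) = 39 - V**2 - 16*V)
-t(q(o), X) = -1*(-72) = 72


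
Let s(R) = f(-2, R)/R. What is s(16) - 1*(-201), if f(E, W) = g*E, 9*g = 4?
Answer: 3617/18 ≈ 200.94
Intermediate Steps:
g = 4/9 (g = (⅑)*4 = 4/9 ≈ 0.44444)
f(E, W) = 4*E/9
s(R) = -8/(9*R) (s(R) = ((4/9)*(-2))/R = -8/(9*R))
s(16) - 1*(-201) = -8/9/16 - 1*(-201) = -8/9*1/16 + 201 = -1/18 + 201 = 3617/18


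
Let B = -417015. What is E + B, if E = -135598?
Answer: -552613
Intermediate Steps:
E + B = -135598 - 417015 = -552613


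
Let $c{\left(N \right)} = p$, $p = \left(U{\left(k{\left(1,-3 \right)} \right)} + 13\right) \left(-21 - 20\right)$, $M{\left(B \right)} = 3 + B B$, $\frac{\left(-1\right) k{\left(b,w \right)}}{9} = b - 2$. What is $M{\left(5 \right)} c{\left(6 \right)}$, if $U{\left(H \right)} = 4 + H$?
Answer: $-29848$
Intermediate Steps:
$k{\left(b,w \right)} = 18 - 9 b$ ($k{\left(b,w \right)} = - 9 \left(b - 2\right) = - 9 \left(-2 + b\right) = 18 - 9 b$)
$M{\left(B \right)} = 3 + B^{2}$
$p = -1066$ ($p = \left(\left(4 + \left(18 - 9\right)\right) + 13\right) \left(-21 - 20\right) = \left(\left(4 + \left(18 - 9\right)\right) + 13\right) \left(-41\right) = \left(\left(4 + 9\right) + 13\right) \left(-41\right) = \left(13 + 13\right) \left(-41\right) = 26 \left(-41\right) = -1066$)
$c{\left(N \right)} = -1066$
$M{\left(5 \right)} c{\left(6 \right)} = \left(3 + 5^{2}\right) \left(-1066\right) = \left(3 + 25\right) \left(-1066\right) = 28 \left(-1066\right) = -29848$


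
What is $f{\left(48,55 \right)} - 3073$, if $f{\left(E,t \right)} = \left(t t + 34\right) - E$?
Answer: $-62$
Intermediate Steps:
$f{\left(E,t \right)} = 34 + t^{2} - E$ ($f{\left(E,t \right)} = \left(t^{2} + 34\right) - E = \left(34 + t^{2}\right) - E = 34 + t^{2} - E$)
$f{\left(48,55 \right)} - 3073 = \left(34 + 55^{2} - 48\right) - 3073 = \left(34 + 3025 - 48\right) - 3073 = 3011 - 3073 = -62$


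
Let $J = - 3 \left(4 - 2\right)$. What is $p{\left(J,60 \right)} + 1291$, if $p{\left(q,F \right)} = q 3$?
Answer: $1273$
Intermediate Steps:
$J = -6$ ($J = \left(-3\right) 2 = -6$)
$p{\left(q,F \right)} = 3 q$
$p{\left(J,60 \right)} + 1291 = 3 \left(-6\right) + 1291 = -18 + 1291 = 1273$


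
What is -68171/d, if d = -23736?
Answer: 68171/23736 ≈ 2.8721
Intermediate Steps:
-68171/d = -68171/(-23736) = -68171*(-1/23736) = 68171/23736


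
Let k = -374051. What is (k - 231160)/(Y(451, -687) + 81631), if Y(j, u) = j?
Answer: -605211/82082 ≈ -7.3732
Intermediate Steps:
(k - 231160)/(Y(451, -687) + 81631) = (-374051 - 231160)/(451 + 81631) = -605211/82082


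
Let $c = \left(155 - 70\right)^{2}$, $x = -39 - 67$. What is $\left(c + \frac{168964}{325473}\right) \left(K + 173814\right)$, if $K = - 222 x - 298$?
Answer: $\frac{8743396712824}{6141} \approx 1.4238 \cdot 10^{9}$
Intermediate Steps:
$x = -106$ ($x = -39 - 67 = -106$)
$c = 7225$ ($c = 85^{2} = 7225$)
$K = 23234$ ($K = \left(-222\right) \left(-106\right) - 298 = 23532 - 298 = 23234$)
$\left(c + \frac{168964}{325473}\right) \left(K + 173814\right) = \left(7225 + \frac{168964}{325473}\right) \left(23234 + 173814\right) = \left(7225 + 168964 \cdot \frac{1}{325473}\right) 197048 = \left(7225 + \frac{3188}{6141}\right) 197048 = \frac{44371913}{6141} \cdot 197048 = \frac{8743396712824}{6141}$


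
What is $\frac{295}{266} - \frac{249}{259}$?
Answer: $\frac{1453}{9842} \approx 0.14763$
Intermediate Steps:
$\frac{295}{266} - \frac{249}{259} = \frac{1453}{9842}$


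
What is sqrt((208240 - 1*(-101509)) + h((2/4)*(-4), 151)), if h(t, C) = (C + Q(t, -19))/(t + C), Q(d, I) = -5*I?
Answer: sqrt(6876774203)/149 ≈ 556.55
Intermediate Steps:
h(t, C) = (95 + C)/(C + t) (h(t, C) = (C - 5*(-19))/(t + C) = (C + 95)/(C + t) = (95 + C)/(C + t))
sqrt((208240 - 1*(-101509)) + h((2/4)*(-4), 151)) = sqrt((208240 - 1*(-101509)) + (95 + 151)/(151 + (2/4)*(-4))) = sqrt((208240 + 101509) + 246/(151 + (2*(1/4))*(-4))) = sqrt(309749 + 246/(151 + (1/2)*(-4))) = sqrt(309749 + 246/(151 - 2)) = sqrt(309749 + 246/149) = sqrt(46152847/149) = sqrt(6876774203)/149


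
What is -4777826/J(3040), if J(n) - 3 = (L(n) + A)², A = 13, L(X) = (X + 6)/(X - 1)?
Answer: -22062856178673/919232186 ≈ -24001.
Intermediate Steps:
L(X) = (6 + X)/(-1 + X)
J(n) = 3 + (13 + (6 + n)/(-1 + n))² (J(n) = 3 + ((6 + n)/(-1 + n) + 13)² = 3 + (13 + (6 + n)/(-1 + n))²)
-4777826/J(3040) = -4777826*(1 + 3040² - 2*3040)/(52 - 202*3040 + 199*3040²) = -4777826*(1 + 9241600 - 6080)/(52 - 614080 + 199*9241600) = -4777826*9235521/(52 - 614080 + 1839078400) = -4777826/((1/9235521)*1838464372) = -4777826/1838464372/9235521 = -4777826*9235521/1838464372 = -22062856178673/919232186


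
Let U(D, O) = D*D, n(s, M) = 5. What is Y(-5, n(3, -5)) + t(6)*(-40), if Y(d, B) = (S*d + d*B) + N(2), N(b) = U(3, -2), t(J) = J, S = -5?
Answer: -231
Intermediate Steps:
U(D, O) = D²
N(b) = 9 (N(b) = 3² = 9)
Y(d, B) = 9 - 5*d + B*d (Y(d, B) = (-5*d + d*B) + 9 = (-5*d + B*d) + 9 = 9 - 5*d + B*d)
Y(-5, n(3, -5)) + t(6)*(-40) = (9 - 5*(-5) + 5*(-5)) + 6*(-40) = (9 + 25 - 25) - 240 = 9 - 240 = -231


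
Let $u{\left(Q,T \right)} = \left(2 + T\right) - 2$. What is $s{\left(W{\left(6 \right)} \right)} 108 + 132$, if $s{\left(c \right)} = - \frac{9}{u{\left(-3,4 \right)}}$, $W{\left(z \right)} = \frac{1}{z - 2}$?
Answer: $-111$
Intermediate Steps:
$W{\left(z \right)} = \frac{1}{-2 + z}$
$u{\left(Q,T \right)} = T$
$s{\left(c \right)} = - \frac{9}{4}$
$s{\left(W{\left(6 \right)} \right)} 108 + 132 = \left(- \frac{9}{4}\right) 108 + 132 = -243 + 132 = -111$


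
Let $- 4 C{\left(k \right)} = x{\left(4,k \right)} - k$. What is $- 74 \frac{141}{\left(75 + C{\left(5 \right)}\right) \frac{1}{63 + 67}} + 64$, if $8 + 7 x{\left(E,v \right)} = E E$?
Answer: $- \frac{12614544}{709} \approx -17792.0$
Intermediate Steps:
$x{\left(E,v \right)} = - \frac{8}{7} + \frac{E^{2}}{7}$ ($x{\left(E,v \right)} = - \frac{8}{7} + \frac{E E}{7} = - \frac{8}{7} + \frac{E^{2}}{7}$)
$C{\left(k \right)} = - \frac{2}{7} + \frac{k}{4}$ ($C{\left(k \right)} = - \frac{\left(- \frac{8}{7} + \frac{4^{2}}{7}\right) - k}{4} = - \frac{\left(- \frac{8}{7} + \frac{1}{7} \cdot 16\right) - k}{4} = - \frac{\left(- \frac{8}{7} + \frac{16}{7}\right) - k}{4} = - \frac{\frac{8}{7} - k}{4} = - \frac{2}{7} + \frac{k}{4}$)
$- 74 \frac{141}{\left(75 + C{\left(5 \right)}\right) \frac{1}{63 + 67}} + 64 = - 74 \frac{141}{\left(75 + \left(- \frac{2}{7} + \frac{1}{4} \cdot 5\right)\right) \frac{1}{63 + 67}} + 64 = - 74 \frac{141}{\left(75 + \left(- \frac{2}{7} + \frac{5}{4}\right)\right) \frac{1}{130}} + 64 = - 74 \frac{141}{\left(75 + \frac{27}{28}\right) \frac{1}{130}} + 64 = - 74 \frac{141}{\frac{2127}{28} \cdot \frac{1}{130}} + 64 = - 74 \frac{141}{\frac{2127}{3640}} + 64 = - 74 \cdot 141 \cdot \frac{3640}{2127} + 64 = \left(-74\right) \frac{171080}{709} + 64 = - \frac{12659920}{709} + 64 = - \frac{12614544}{709}$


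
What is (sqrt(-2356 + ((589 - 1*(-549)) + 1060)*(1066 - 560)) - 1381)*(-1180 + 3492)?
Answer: -3192872 + 4624*sqrt(277458) ≈ -7.5721e+5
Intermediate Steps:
(sqrt(-2356 + ((589 - 1*(-549)) + 1060)*(1066 - 560)) - 1381)*(-1180 + 3492) = (sqrt(-2356 + ((589 + 549) + 1060)*506) - 1381)*2312 = (sqrt(-2356 + (1138 + 1060)*506) - 1381)*2312 = (sqrt(-2356 + 2198*506) - 1381)*2312 = (sqrt(-2356 + 1112188) - 1381)*2312 = (sqrt(1109832) - 1381)*2312 = (2*sqrt(277458) - 1381)*2312 = (-1381 + 2*sqrt(277458))*2312 = -3192872 + 4624*sqrt(277458)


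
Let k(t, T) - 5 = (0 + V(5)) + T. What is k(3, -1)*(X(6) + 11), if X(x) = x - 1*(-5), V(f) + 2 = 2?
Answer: 88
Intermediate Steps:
V(f) = 0 (V(f) = -2 + 2 = 0)
X(x) = 5 + x (X(x) = x + 5 = 5 + x)
k(t, T) = 5 + T (k(t, T) = 5 + ((0 + 0) + T) = 5 + (0 + T) = 5 + T)
k(3, -1)*(X(6) + 11) = (5 - 1)*((5 + 6) + 11) = 4*(11 + 11) = 4*22 = 88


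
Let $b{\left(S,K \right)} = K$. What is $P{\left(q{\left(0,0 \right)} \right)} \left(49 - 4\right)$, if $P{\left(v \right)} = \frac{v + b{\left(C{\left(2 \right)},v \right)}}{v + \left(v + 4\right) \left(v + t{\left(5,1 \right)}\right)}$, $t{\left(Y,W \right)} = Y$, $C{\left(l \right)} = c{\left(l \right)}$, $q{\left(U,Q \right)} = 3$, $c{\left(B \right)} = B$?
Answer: $\frac{270}{59} \approx 4.5763$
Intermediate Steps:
$C{\left(l \right)} = l$
$P{\left(v \right)} = \frac{2 v}{v + \left(4 + v\right) \left(5 + v\right)}$ ($P{\left(v \right)} = \frac{v + v}{v + \left(v + 4\right) \left(v + 5\right)} = \frac{2 v}{v + \left(4 + v\right) \left(5 + v\right)}$)
$P{\left(q{\left(0,0 \right)} \right)} \left(49 - 4\right) = 2 \cdot 3 \frac{1}{20 + 3^{2} + 10 \cdot 3} \left(49 - 4\right) = 2 \cdot 3 \frac{1}{20 + 9 + 30} \cdot 45 = 2 \cdot 3 \cdot \frac{1}{59} \cdot 45 = \frac{6}{59} \cdot 45 = \frac{270}{59}$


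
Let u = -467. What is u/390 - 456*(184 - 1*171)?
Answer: -2312387/390 ≈ -5929.2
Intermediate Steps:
u/390 - 456*(184 - 1*171) = -467/390 - 456*(184 - 1*171) = -467*1/390 - 456*(184 - 171) = -467/390 - 456*13 = -467/390 - 5928 = -2312387/390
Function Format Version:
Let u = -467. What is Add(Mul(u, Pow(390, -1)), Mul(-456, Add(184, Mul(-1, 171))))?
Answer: Rational(-2312387, 390) ≈ -5929.2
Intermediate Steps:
Add(Mul(u, Pow(390, -1)), Mul(-456, Add(184, Mul(-1, 171)))) = Add(Mul(-467, Pow(390, -1)), Mul(-456, Add(184, Mul(-1, 171)))) = Add(Mul(-467, Rational(1, 390)), Mul(-456, Add(184, -171))) = Add(Rational(-467, 390), Mul(-456, 13)) = Add(Rational(-467, 390), -5928) = Rational(-2312387, 390)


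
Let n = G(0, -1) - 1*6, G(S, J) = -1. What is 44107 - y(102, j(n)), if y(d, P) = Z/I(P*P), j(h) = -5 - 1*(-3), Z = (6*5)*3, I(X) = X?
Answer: 88169/2 ≈ 44085.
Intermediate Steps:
Z = 90 (Z = 30*3 = 90)
n = -7 (n = -1 - 1*6 = -1 - 6 = -7)
j(h) = -2 (j(h) = -5 + 3 = -2)
y(d, P) = 90/P**2 (y(d, P) = 90/((P*P)) = 90/(P**2) = 90/P**2)
44107 - y(102, j(n)) = 44107 - 90/(-2)**2 = 44107 - 90/4 = 44107 - 1*45/2 = 44107 - 45/2 = 88169/2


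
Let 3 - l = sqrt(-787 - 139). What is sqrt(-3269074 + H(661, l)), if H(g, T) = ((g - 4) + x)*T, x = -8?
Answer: sqrt(-3267127 - 649*I*sqrt(926)) ≈ 5.463 - 1807.5*I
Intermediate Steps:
l = 3 - I*sqrt(926) (l = 3 - sqrt(-787 - 139) = 3 - sqrt(-926) = 3 - I*sqrt(926) ≈ 3.0 - 30.43*I)
H(g, T) = T*(-12 + g) (H(g, T) = ((g - 4) - 8)*T = ((-4 + g) - 8)*T = (-12 + g)*T = T*(-12 + g))
sqrt(-3269074 + H(661, l)) = sqrt(-3269074 + (3 - I*sqrt(926))*(-12 + 661)) = sqrt(-3269074 + (3 - I*sqrt(926))*649) = sqrt(-3269074 + (1947 - 649*I*sqrt(926))) = sqrt(-3267127 - 649*I*sqrt(926))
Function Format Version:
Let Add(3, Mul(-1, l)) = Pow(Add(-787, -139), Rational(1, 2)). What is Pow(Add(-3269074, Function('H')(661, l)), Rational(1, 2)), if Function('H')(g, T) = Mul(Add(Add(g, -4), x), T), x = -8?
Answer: Pow(Add(-3267127, Mul(-649, I, Pow(926, Rational(1, 2)))), Rational(1, 2)) ≈ Add(5.463, Mul(-1807.5, I))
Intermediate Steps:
l = Add(3, Mul(-1, I, Pow(926, Rational(1, 2)))) (l = Add(3, Mul(-1, Pow(Add(-787, -139), Rational(1, 2)))) = Add(3, Mul(-1, Pow(-926, Rational(1, 2)))) = Add(3, Mul(-1, Mul(I, Pow(926, Rational(1, 2))))) = Add(3, Mul(-1, I, Pow(926, Rational(1, 2)))) ≈ Add(3.0000, Mul(-30.430, I)))
Function('H')(g, T) = Mul(T, Add(-12, g)) (Function('H')(g, T) = Mul(Add(Add(g, -4), -8), T) = Mul(Add(Add(-4, g), -8), T) = Mul(Add(-12, g), T) = Mul(T, Add(-12, g)))
Pow(Add(-3269074, Function('H')(661, l)), Rational(1, 2)) = Pow(Add(-3269074, Mul(Add(3, Mul(-1, I, Pow(926, Rational(1, 2)))), Add(-12, 661))), Rational(1, 2)) = Pow(Add(-3269074, Mul(Add(3, Mul(-1, I, Pow(926, Rational(1, 2)))), 649)), Rational(1, 2)) = Pow(Add(-3269074, Add(1947, Mul(-649, I, Pow(926, Rational(1, 2))))), Rational(1, 2)) = Pow(Add(-3267127, Mul(-649, I, Pow(926, Rational(1, 2)))), Rational(1, 2))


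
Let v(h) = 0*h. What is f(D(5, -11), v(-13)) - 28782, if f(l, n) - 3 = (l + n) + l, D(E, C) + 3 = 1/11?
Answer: -316633/11 ≈ -28785.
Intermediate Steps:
D(E, C) = -32/11 (D(E, C) = -3 + 1/11 = -32/11)
v(h) = 0
f(l, n) = 3 + n + 2*l (f(l, n) = 3 + ((l + n) + l) = 3 + (n + 2*l) = 3 + n + 2*l)
f(D(5, -11), v(-13)) - 28782 = (3 + 0 + 2*(-32/11)) - 28782 = (3 + 0 - 64/11) - 28782 = -31/11 - 28782 = -316633/11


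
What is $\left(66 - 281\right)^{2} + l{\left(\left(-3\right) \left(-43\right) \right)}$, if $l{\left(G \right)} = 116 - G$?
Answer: $46212$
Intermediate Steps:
$\left(66 - 281\right)^{2} + l{\left(\left(-3\right) \left(-43\right) \right)} = \left(66 - 281\right)^{2} + \left(116 - \left(-3\right) \left(-43\right)\right) = \left(-215\right)^{2} + \left(116 - 129\right) = 46225 + \left(116 - 129\right) = 46225 - 13 = 46212$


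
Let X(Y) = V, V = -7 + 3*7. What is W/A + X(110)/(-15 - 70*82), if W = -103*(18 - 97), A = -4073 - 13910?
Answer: -47080197/103492165 ≈ -0.45492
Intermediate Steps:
V = 14 (V = -7 + 21 = 14)
X(Y) = 14
A = -17983
W = 8137 (W = -103*(-79) = 8137)
W/A + X(110)/(-15 - 70*82) = 8137/(-17983) + 14/(-15 - 70*82) = 8137*(-1/17983) + 14/(-15 - 5740) = -8137/17983 + 14/(-5755) = -8137/17983 + 14*(-1/5755) = -8137/17983 - 14/5755 = -47080197/103492165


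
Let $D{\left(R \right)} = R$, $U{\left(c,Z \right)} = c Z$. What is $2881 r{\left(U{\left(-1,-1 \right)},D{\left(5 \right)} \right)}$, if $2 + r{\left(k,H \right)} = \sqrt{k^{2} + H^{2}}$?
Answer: $-5762 + 2881 \sqrt{26} \approx 8928.3$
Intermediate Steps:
$U{\left(c,Z \right)} = Z c$
$r{\left(k,H \right)} = -2 + \sqrt{H^{2} + k^{2}}$ ($r{\left(k,H \right)} = -2 + \sqrt{k^{2} + H^{2}} = -2 + \sqrt{H^{2} + k^{2}}$)
$2881 r{\left(U{\left(-1,-1 \right)},D{\left(5 \right)} \right)} = 2881 \left(-2 + \sqrt{5^{2} + \left(\left(-1\right) \left(-1\right)\right)^{2}}\right) = 2881 \left(-2 + \sqrt{25 + 1^{2}}\right) = 2881 \left(-2 + \sqrt{25 + 1}\right) = 2881 \left(-2 + \sqrt{26}\right) = -5762 + 2881 \sqrt{26}$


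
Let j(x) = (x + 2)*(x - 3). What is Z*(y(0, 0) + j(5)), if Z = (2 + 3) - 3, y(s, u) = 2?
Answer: 32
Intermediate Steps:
Z = 2 (Z = 5 - 3 = 2)
j(x) = (-3 + x)*(2 + x) (j(x) = (2 + x)*(-3 + x) = (-3 + x)*(2 + x))
Z*(y(0, 0) + j(5)) = 2*(2 + (-6 + 5**2 - 1*5)) = 2*(2 + (-6 + 25 - 5)) = 2*(2 + 14) = 2*16 = 32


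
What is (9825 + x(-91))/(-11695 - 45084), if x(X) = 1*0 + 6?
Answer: -9831/56779 ≈ -0.17315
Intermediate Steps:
x(X) = 6 (x(X) = 0 + 6 = 6)
(9825 + x(-91))/(-11695 - 45084) = (9825 + 6)/(-11695 - 45084) = 9831/(-56779) = 9831*(-1/56779) = -9831/56779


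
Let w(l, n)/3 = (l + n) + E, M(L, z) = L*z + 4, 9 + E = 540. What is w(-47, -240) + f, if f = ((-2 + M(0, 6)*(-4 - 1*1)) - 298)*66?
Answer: -20388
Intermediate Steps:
E = 531 (E = -9 + 540 = 531)
M(L, z) = 4 + L*z
w(l, n) = 1593 + 3*l + 3*n (w(l, n) = 3*((l + n) + 531) = 3*(531 + l + n) = 1593 + 3*l + 3*n)
f = -21120 (f = ((-2 + (4 + 0*6)*(-4 - 1*1)) - 298)*66 = ((-2 + (4 + 0)*(-4 - 1)) - 298)*66 = ((-2 + 4*(-5)) - 298)*66 = ((-2 - 20) - 298)*66 = (-22 - 298)*66 = -320*66 = -21120)
w(-47, -240) + f = (1593 + 3*(-47) + 3*(-240)) - 21120 = (1593 - 141 - 720) - 21120 = 732 - 21120 = -20388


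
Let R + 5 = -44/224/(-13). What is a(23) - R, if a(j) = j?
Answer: 20373/728 ≈ 27.985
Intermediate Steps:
R = -3629/728 (R = -5 - 44/224/(-13) = -5 - 44*1/224*(-1/13) = -5 - 11/56*(-1/13) = -5 + 11/728 = -3629/728 ≈ -4.9849)
a(23) - R = 23 - 1*(-3629/728) = 23 + 3629/728 = 20373/728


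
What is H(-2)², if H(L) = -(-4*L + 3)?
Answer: 121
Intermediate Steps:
H(L) = -3 + 4*L (H(L) = -(3 - 4*L) = -3 + 4*L)
H(-2)² = (-3 + 4*(-2))² = (-3 - 8)² = (-11)² = 121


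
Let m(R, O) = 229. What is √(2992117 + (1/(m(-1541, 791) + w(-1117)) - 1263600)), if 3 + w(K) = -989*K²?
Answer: 3*√292439654628403285134970/1233964195 ≈ 1314.7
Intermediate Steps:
w(K) = -3 - 989*K²
√(2992117 + (1/(m(-1541, 791) + w(-1117)) - 1263600)) = √(2992117 + (1/(229 + (-3 - 989*(-1117)²)) - 1263600)) = √(2992117 + (1/(229 + (-3 - 989*1247689)) - 1263600)) = √(2992117 + (1/(229 + (-3 - 1233964421)) - 1263600)) = √(2992117 + (1/(229 - 1233964424) - 1263600)) = √(2992117 + (1/(-1233964195) - 1263600)) = √(2992117 + (-1/1233964195 - 1263600)) = √(2992117 - 1559237156802001/1233964195) = √(2132928088448814/1233964195) = 3*√292439654628403285134970/1233964195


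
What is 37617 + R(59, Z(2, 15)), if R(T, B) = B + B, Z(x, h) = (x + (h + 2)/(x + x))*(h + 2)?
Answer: 75659/2 ≈ 37830.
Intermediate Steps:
Z(x, h) = (2 + h)*(x + (2 + h)/(2*x)) (Z(x, h) = (x + (2 + h)/((2*x)))*(2 + h) = (x + (2 + h)*(1/(2*x)))*(2 + h) = (x + (2 + h)/(2*x))*(2 + h) = (2 + h)*(x + (2 + h)/(2*x)))
R(T, B) = 2*B
37617 + R(59, Z(2, 15)) = 37617 + 2*((½)*(4 + 15² + 4*15 + 2*2²*(2 + 15))/2) = 37617 + 2*((½)*(½)*(4 + 225 + 60 + 2*4*17)) = 37617 + 2*((½)*(½)*(4 + 225 + 60 + 136)) = 37617 + 2*((½)*(½)*425) = 37617 + 2*(425/4) = 37617 + 425/2 = 75659/2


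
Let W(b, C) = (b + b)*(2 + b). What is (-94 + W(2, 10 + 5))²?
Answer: 6084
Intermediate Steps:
W(b, C) = 2*b*(2 + b) (W(b, C) = (2*b)*(2 + b) = 2*b*(2 + b))
(-94 + W(2, 10 + 5))² = (-94 + 2*2*(2 + 2))² = (-94 + 2*2*4)² = (-94 + 16)² = (-78)² = 6084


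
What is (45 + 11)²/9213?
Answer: 3136/9213 ≈ 0.34039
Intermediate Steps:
(45 + 11)²/9213 = 56²*(1/9213) = 3136*(1/9213) = 3136/9213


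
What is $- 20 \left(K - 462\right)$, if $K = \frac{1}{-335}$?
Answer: $\frac{619084}{67} \approx 9240.1$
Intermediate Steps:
$K = - \frac{1}{335} \approx -0.0029851$
$- 20 \left(K - 462\right) = - 20 \left(- \frac{1}{335} - 462\right) = \left(-20\right) \left(- \frac{154771}{335}\right) = \frac{619084}{67}$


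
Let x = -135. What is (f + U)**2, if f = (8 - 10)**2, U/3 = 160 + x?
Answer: 6241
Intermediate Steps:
U = 75 (U = 3*(160 - 135) = 3*25 = 75)
f = 4 (f = (-2)**2 = 4)
(f + U)**2 = (4 + 75)**2 = 79**2 = 6241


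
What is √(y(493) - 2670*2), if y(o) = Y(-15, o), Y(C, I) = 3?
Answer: 3*I*√593 ≈ 73.055*I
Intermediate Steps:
y(o) = 3
√(y(493) - 2670*2) = √(3 - 2670*2) = √(3 - 5340) = √(-5337) = 3*I*√593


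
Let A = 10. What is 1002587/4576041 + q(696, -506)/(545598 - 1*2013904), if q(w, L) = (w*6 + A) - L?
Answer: 725316861625/3359514228273 ≈ 0.21590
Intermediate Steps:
q(w, L) = 10 - L + 6*w (q(w, L) = (w*6 + 10) - L = (6*w + 10) - L = (10 + 6*w) - L = 10 - L + 6*w)
1002587/4576041 + q(696, -506)/(545598 - 1*2013904) = 1002587/4576041 + (10 - 1*(-506) + 6*696)/(545598 - 1*2013904) = 1002587*(1/4576041) + (10 + 506 + 4176)/(545598 - 2013904) = 1002587/4576041 + 4692/(-1468306) = 1002587/4576041 + 4692*(-1/1468306) = 1002587/4576041 - 2346/734153 = 725316861625/3359514228273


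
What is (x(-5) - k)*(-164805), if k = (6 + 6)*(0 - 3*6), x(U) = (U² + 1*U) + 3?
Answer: -39388395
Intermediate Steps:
x(U) = 3 + U + U² (x(U) = (U² + U) + 3 = (U + U²) + 3 = 3 + U + U²)
k = -216 (k = 12*(0 - 18) = 12*(-18) = -216)
(x(-5) - k)*(-164805) = ((3 - 5 + (-5)²) - 1*(-216))*(-164805) = ((3 - 5 + 25) + 216)*(-164805) = (23 + 216)*(-164805) = 239*(-164805) = -39388395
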